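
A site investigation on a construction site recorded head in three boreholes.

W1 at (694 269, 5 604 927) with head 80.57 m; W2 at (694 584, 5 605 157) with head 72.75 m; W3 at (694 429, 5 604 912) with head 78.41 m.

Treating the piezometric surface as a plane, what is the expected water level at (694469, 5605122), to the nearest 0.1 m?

Taking W1 as reference: W2−W1 = (315, 230, -7.82); W3−W1 = (160, -15, -2.16).
Solve a·Δx + b·Δy = Δh: det = 315·(-15) − 160·230 = -41525.
∂h/∂x = [(-7.82)·(-15) − (-2.16)·230] / -41525 = -0.01479
∂h/∂y = [315·(-2.16) − 160·(-7.82)] / -41525 = -0.01375
h(694469, 5605122) = 80.57 + (-0.01479)·(200) + (-0.01375)·(195) = 80.57 -2.958 -2.680 = 74.932 m.

74.9 m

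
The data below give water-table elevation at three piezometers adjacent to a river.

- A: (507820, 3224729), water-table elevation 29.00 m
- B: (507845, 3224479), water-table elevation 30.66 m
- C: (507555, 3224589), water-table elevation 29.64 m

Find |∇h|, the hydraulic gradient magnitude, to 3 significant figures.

0.00662

With h = a·x + b·y + c and A as origin, the differences give:
  25·a + (-250)·b = +1.66
  (-265)·a + (-140)·b = +0.64
Eliminate b (×(-140) and ×(-250), subtract): -69750·a = -72.400 → a = ∂h/∂x = +0.001038
Back-substitute: b = ∂h/∂y = -0.006536.
|∇h| = √(0.001038² + -0.006536²) = 0.006618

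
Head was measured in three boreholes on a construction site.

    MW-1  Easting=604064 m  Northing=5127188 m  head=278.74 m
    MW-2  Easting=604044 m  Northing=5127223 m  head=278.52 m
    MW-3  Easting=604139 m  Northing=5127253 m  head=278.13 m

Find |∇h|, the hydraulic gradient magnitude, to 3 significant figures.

0.00753

Differences from MW-1: to MW-2 (Δx, Δy, Δh) = (-20, 35, -0.22); to MW-3 = (75, 65, -0.61).
Solve a·Δx + b·Δy = Δh: det = (-20)·65 − 75·35 = -3925.
∂h/∂x = [(-0.22)·65 − (-0.61)·35] / -3925 = -0.001796
∂h/∂y = [(-20)·(-0.61) − 75·(-0.22)] / -3925 = -0.007312
|∇h| = √(-0.001796² + -0.007312²) = 0.007529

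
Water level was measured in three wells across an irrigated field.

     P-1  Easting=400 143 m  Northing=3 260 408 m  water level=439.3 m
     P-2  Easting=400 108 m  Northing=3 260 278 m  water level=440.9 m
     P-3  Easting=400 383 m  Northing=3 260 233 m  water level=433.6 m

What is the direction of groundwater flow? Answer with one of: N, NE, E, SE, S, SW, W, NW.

Three-point gradient (reference P-1): Δ to P-2 = (-35, -130, +1.6), Δ to P-3 = (240, -175, -5.7).
∂h/∂x = -0.02735, ∂h/∂y = -0.004943 (det = 37325).
Flow = −∇h = (+0.02735 east, +0.004943 north), which points east.

E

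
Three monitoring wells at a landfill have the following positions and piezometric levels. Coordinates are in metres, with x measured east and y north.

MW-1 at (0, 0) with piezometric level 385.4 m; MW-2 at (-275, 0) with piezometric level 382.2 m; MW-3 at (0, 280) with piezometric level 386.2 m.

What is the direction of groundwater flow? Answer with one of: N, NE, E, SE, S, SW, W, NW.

∂h/∂x = (382.2 − 385.4) / (-275 − 0) = +0.01164
∂h/∂y = (386.2 − 385.4) / (280 − 0) = +0.002857
Flow = −∇h = (-0.01164 east, -0.002857 north), which points west.

W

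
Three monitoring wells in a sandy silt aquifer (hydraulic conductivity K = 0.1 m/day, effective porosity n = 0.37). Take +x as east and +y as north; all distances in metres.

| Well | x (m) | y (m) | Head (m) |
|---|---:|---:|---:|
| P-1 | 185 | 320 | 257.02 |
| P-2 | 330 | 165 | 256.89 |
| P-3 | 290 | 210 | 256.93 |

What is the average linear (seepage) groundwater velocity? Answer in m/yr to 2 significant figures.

Taking P-1 as reference: P-2−P-1 = (145, -155, -0.13); P-3−P-1 = (105, -110, -0.09).
Determinant of the coordinate differences = 145·(-110) − 105·(-155) = 325.
∂h/∂x = [(-0.13)·(-110) − (-0.09)·(-155)] / 325 = +0.001077
∂h/∂y = [145·(-0.09) − 105·(-0.13)] / 325 = +0.001846
|∇h| = √(0.001077² + 0.001846²) = 0.002137
Seepage velocity v = K·i/n = 0.1 × 0.002137 / 0.37 = 0.0005776 m/day = 0.211 m/yr.

0.21 m/yr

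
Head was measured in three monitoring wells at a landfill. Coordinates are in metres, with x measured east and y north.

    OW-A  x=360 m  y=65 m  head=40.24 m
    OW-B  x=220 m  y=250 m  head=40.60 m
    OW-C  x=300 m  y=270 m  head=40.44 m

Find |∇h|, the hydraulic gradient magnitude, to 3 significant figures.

0.00212

With h = a·x + b·y + c and OW-A as origin, the differences give:
  (-140)·a + 185·b = +0.36
  (-60)·a + 205·b = +0.20
Eliminate b (×205 and ×185, subtract): -17600·a = 36.800 → a = ∂h/∂x = -0.002091
Back-substitute: b = ∂h/∂y = +0.0003636.
|∇h| = √(-0.002091² + 0.0003636²) = 0.002122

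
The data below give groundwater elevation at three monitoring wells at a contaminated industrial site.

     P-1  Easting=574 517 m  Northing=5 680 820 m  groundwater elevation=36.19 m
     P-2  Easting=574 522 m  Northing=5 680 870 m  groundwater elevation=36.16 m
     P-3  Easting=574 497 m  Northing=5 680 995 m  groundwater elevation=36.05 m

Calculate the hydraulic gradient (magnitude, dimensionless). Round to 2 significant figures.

With h = a·x + b·y + c and P-1 as origin, the differences give:
  5·a + 50·b = -0.03
  (-20)·a + 175·b = -0.14
Eliminate b (×175 and ×50, subtract): 1875·a = 1.750 → a = ∂h/∂x = +0.0009333
Back-substitute: b = ∂h/∂y = -0.0006933.
|∇h| = √(0.0009333² + -0.0006933²) = 0.001163

0.0012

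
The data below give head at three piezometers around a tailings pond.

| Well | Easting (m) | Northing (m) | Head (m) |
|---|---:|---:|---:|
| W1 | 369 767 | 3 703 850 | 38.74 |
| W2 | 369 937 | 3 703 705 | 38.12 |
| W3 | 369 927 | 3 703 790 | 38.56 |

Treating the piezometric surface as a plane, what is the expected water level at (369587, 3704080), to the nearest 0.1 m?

39.8 m

Taking W1 as reference: W2−W1 = (170, -145, -0.62); W3−W1 = (160, -60, -0.18).
Determinant of the coordinate differences = 170·(-60) − 160·(-145) = 13000.
∂h/∂x = [(-0.62)·(-60) − (-0.18)·(-145)] / 13000 = +0.0008538
∂h/∂y = [170·(-0.18) − 160·(-0.62)] / 13000 = +0.005277
h(369587, 3704080) = 38.74 + (+0.0008538)·(-180) + (+0.005277)·(230) = 38.74 -0.154 +1.214 = 39.800 m.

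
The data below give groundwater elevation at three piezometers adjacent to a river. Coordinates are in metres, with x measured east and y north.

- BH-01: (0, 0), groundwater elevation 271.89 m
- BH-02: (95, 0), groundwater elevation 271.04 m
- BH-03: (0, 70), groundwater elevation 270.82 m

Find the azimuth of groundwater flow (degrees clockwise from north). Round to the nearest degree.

030°

∂h/∂x = (271.04 − 271.89) / (95 − 0) = -0.008947
∂h/∂y = (270.82 − 271.89) / (70 − 0) = -0.01529
Flow direction (−∇h) has components (+0.008947 E, +0.01529 N).
Azimuth = atan2(E, N) = atan2(+0.008947, +0.01529) = 30.3° ≈ 030°.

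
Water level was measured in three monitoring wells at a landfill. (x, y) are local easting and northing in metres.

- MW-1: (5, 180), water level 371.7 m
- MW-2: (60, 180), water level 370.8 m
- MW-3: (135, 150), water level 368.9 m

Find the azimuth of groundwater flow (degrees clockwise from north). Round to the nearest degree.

144°

Differences from MW-1: to MW-2 (Δx, Δy, Δh) = (55, 0, -0.9); to MW-3 = (130, -30, -2.8).
Solve a·Δx + b·Δy = Δh: det = 55·(-30) − 130·0 = -1650.
∂h/∂x = [(-0.9)·(-30) − (-2.8)·0] / -1650 = -0.01636
∂h/∂y = [55·(-2.8) − 130·(-0.9)] / -1650 = +0.02242
Flow direction (−∇h) has components (+0.01636 E, -0.02242 N).
Azimuth = atan2(E, N) = atan2(+0.01636, -0.02242) = 143.9° ≈ 144°.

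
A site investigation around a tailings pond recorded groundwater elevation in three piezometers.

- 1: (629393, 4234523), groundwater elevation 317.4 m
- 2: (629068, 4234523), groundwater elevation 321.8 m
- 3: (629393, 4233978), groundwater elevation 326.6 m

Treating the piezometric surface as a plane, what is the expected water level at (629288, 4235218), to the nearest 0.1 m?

∂h/∂x = (321.8 − 317.4) / (629068 − 629393) = -0.01354
∂h/∂y = (326.6 − 317.4) / (4233978 − 4234523) = -0.01688
h(629288, 4235218) = 317.4 + (-0.01354)·(-105) + (-0.01688)·(695) = 317.4 +1.422 -11.732 = 307.089 m.

307.1 m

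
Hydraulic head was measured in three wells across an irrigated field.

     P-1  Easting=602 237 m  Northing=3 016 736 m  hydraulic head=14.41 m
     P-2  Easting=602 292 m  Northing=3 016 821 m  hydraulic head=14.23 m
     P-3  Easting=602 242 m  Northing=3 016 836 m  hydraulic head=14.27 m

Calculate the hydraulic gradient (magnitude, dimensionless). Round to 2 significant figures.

Differences from P-1: to P-2 (Δx, Δy, Δh) = (55, 85, -0.18); to P-3 = (5, 100, -0.14).
Determinant of the coordinate differences = 55·100 − 5·85 = 5075.
∂h/∂x = [(-0.18)·100 − (-0.14)·85] / 5075 = -0.001202
∂h/∂y = [55·(-0.14) − 5·(-0.18)] / 5075 = -0.001340
|∇h| = √(-0.001202² + -0.001340²) = 0.0018

0.0018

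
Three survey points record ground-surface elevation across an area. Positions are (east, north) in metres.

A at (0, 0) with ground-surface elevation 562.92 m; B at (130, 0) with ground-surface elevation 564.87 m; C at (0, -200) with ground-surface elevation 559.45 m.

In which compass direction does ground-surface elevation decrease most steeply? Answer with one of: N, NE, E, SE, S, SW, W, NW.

SW

∂z/∂x = (564.87 − 562.92) / (130 − 0) = +0.01500
∂z/∂y = (559.45 − 562.92) / (-200 − 0) = +0.01735
Steepest decrease is along −∇f = (-0.01500 E, -0.01735 N) → southwest.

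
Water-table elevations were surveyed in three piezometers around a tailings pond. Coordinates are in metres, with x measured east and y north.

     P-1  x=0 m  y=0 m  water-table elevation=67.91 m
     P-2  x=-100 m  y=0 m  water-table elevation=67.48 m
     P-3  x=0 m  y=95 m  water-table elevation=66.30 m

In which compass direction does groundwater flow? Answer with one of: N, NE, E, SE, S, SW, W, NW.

N

∂h/∂x = (67.48 − 67.91) / (-100 − 0) = +0.004300
∂h/∂y = (66.30 − 67.91) / (95 − 0) = -0.01695
Flow = −∇h = (-0.004300 east, +0.01695 north), which points north.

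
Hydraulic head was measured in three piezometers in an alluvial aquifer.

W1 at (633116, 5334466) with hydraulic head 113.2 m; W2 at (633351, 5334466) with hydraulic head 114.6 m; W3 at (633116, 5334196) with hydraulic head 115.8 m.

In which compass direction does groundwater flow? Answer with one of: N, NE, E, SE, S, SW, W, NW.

∂h/∂x = (114.6 − 113.2) / (633351 − 633116) = +0.005957
∂h/∂y = (115.8 − 113.2) / (5334196 − 5334466) = -0.009630
Flow = −∇h = (-0.005957 east, +0.009630 north), which points northwest.

NW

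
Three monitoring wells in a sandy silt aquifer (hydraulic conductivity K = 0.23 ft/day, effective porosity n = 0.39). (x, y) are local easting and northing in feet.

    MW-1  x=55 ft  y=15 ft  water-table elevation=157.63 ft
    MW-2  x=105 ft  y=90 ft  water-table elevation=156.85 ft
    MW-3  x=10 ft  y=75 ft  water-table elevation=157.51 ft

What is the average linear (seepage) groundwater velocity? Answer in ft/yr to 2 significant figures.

Taking MW-1 as reference: MW-2−MW-1 = (50, 75, -0.78); MW-3−MW-1 = (-45, 60, -0.12).
Solve a·Δx + b·Δy = Δh: det = 50·60 − (-45)·75 = 6375.
∂h/∂x = [(-0.78)·60 − (-0.12)·75] / 6375 = -0.005929
∂h/∂y = [50·(-0.12) − (-45)·(-0.78)] / 6375 = -0.006447
|∇h| = √(-0.005929² + -0.006447²) = 0.008759
Seepage velocity v = K·i/n = 0.23 × 0.008759 / 0.39 = 0.005166 ft/day = 1.887 ft/yr.

1.9 ft/yr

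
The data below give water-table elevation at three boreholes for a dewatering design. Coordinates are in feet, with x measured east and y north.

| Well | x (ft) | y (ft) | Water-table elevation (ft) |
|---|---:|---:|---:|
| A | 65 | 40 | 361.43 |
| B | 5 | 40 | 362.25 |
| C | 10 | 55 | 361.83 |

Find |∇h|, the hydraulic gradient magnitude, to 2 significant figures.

0.027

With h = a·x + b·y + c and A as origin, the differences give:
  (-60)·a + 0·b = +0.82
  (-55)·a + 15·b = +0.40
Eliminate b (×15 and ×0, subtract): -900·a = 12.300 → a = ∂h/∂x = -0.01367
Back-substitute: b = ∂h/∂y = -0.02344.
|∇h| = √(-0.01367² + -0.02344²) = 0.02713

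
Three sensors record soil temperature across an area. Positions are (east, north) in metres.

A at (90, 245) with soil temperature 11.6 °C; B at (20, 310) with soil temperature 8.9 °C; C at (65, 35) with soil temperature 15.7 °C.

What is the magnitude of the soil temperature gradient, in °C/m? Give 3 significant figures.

0.0285 °C/m

With T = a·x + b·y + c and A as origin, the differences give:
  (-70)·a + 65·b = -2.7
  (-25)·a + (-210)·b = +4.1
Eliminate b (×(-210) and ×65, subtract): 16325·a = 300.50 → a = ∂T/∂x = +0.01841
Back-substitute: b = ∂T/∂y = -0.02172.
|∇f| = √(0.01841² + -0.02172²) = 0.02847 °C/m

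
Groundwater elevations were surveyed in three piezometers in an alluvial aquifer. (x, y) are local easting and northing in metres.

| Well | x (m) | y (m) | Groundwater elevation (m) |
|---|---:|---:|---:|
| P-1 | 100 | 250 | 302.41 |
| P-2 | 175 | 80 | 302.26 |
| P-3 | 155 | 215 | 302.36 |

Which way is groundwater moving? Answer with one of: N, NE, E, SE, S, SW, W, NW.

SE

With h = a·x + b·y + c and P-1 as origin, the differences give:
  75·a + (-170)·b = -0.15
  55·a + (-35)·b = -0.05
Eliminate b (×(-35) and ×(-170), subtract): 6725·a = -3.250 → a = ∂h/∂x = -0.0004833
Back-substitute: b = ∂h/∂y = +0.0006691.
Flow = −∇h = (+0.0004833 east, -0.0006691 north), which points southeast.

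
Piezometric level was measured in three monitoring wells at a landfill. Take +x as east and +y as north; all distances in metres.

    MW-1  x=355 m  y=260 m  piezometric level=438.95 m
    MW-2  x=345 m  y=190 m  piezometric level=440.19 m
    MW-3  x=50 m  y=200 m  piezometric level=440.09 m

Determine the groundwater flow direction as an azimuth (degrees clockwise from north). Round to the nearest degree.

Taking MW-1 as reference: MW-2−MW-1 = (-10, -70, +1.24); MW-3−MW-1 = (-305, -60, +1.14).
Solve a·Δx + b·Δy = Δh: det = (-10)·(-60) − (-305)·(-70) = -20750.
∂h/∂x = [(+1.24)·(-60) − (+1.14)·(-70)] / -20750 = -0.0002602
∂h/∂y = [(-10)·(+1.14) − (-305)·(+1.24)] / -20750 = -0.01768
Flow direction (−∇h) has components (+0.0002602 E, +0.01768 N).
Azimuth = atan2(E, N) = atan2(+0.0002602, +0.01768) = 0.8° ≈ 001°.

001°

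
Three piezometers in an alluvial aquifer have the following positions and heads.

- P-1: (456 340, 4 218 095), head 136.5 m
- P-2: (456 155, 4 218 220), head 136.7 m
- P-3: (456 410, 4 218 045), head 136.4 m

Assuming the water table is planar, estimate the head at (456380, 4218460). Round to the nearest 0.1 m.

140.0 m

With h = a·x + b·y + c and P-1 as origin, the differences give:
  (-185)·a + 125·b = +0.2
  70·a + (-50)·b = -0.1
Eliminate b (×(-50) and ×125, subtract): 500·a = 2.50 → a = ∂h/∂x = +0.005000
Back-substitute: b = ∂h/∂y = +0.009000.
h(456380, 4218460) = 136.5 + (+0.005000)·(40) + (+0.009000)·(365) = 136.5 +0.200 +3.285 = 139.985 m.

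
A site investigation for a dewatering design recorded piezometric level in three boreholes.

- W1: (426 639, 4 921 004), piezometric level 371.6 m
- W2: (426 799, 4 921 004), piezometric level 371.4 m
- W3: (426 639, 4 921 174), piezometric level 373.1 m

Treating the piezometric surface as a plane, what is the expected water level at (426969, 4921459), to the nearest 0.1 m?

∂h/∂x = (371.4 − 371.6) / (426799 − 426639) = -0.001250
∂h/∂y = (373.1 − 371.6) / (4921174 − 4921004) = +0.008824
h(426969, 4921459) = 371.6 + (-0.001250)·(330) + (+0.008824)·(455) = 371.6 -0.413 +4.015 = 375.202 m.

375.2 m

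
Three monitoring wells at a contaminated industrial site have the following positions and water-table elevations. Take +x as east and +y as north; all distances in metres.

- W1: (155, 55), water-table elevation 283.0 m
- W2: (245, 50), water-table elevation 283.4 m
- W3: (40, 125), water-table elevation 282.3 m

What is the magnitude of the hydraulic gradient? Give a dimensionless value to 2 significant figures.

With h = a·x + b·y + c and W1 as origin, the differences give:
  90·a + (-5)·b = +0.4
  (-115)·a + 70·b = -0.7
Eliminate b (×70 and ×(-5), subtract): 5725·a = 24.50 → a = ∂h/∂x = +0.004279
Back-substitute: b = ∂h/∂y = -0.002969.
|∇h| = √(0.004279² + -0.002969²) = 0.005208

0.0052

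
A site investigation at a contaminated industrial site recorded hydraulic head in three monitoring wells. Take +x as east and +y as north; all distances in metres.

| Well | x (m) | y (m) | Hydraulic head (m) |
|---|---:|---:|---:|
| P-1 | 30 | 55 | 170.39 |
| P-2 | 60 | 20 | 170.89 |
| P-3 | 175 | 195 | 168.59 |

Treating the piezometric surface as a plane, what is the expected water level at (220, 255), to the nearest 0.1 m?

167.8 m

Taking P-1 as reference: P-2−P-1 = (30, -35, +0.50); P-3−P-1 = (145, 140, -1.80).
Solve a·Δx + b·Δy = Δh: det = 30·140 − 145·(-35) = 9275.
∂h/∂x = [(+0.50)·140 − (-1.80)·(-35)] / 9275 = +0.0007547
∂h/∂y = [30·(-1.80) − 145·(+0.50)] / 9275 = -0.01364
h(220, 255) = 170.39 + (+0.0007547)·(190) + (-0.01364)·(200) = 170.39 +0.143 -2.728 = 167.806 m.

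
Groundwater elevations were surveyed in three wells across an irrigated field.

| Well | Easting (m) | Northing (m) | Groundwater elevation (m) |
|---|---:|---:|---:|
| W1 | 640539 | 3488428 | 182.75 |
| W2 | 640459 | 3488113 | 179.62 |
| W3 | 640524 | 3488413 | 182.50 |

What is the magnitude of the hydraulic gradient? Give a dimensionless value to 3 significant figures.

0.0118

With h = a·x + b·y + c and W1 as origin, the differences give:
  (-80)·a + (-315)·b = -3.13
  (-15)·a + (-15)·b = -0.25
Eliminate b (×(-15) and ×(-315), subtract): -3525·a = -31.800 → a = ∂h/∂x = +0.009021
Back-substitute: b = ∂h/∂y = +0.007645.
|∇h| = √(0.009021² + 0.007645²) = 0.01182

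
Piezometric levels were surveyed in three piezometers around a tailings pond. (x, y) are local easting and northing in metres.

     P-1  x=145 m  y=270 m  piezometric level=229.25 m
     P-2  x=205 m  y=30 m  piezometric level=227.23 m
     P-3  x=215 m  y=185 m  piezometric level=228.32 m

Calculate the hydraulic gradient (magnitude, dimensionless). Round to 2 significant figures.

0.0085

Three-point gradient (reference P-1): Δ to P-2 = (60, -240, -2.02), Δ to P-3 = (70, -85, -0.93).
∂h/∂x = -0.004402, ∂h/∂y = +0.007316 (det = 11700).
|∇h| = √(-0.004402² + 0.007316²) = 0.008538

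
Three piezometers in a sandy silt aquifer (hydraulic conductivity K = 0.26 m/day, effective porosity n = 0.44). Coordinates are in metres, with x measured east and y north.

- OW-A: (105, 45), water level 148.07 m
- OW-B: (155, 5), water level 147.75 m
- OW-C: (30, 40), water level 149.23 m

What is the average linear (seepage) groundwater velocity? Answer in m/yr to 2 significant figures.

With h = a·x + b·y + c and OW-A as origin, the differences give:
  50·a + (-40)·b = -0.32
  (-75)·a + (-5)·b = +1.16
Eliminate b (×(-5) and ×(-40), subtract): -3250·a = 48.000 → a = ∂h/∂x = -0.01477
Back-substitute: b = ∂h/∂y = -0.01046.
|∇h| = √(-0.01477² + -0.01046²) = 0.0181
Seepage velocity v = K·i/n = 0.26 × 0.0181 / 0.44 = 0.0107 m/day = 3.908 m/yr.

3.9 m/yr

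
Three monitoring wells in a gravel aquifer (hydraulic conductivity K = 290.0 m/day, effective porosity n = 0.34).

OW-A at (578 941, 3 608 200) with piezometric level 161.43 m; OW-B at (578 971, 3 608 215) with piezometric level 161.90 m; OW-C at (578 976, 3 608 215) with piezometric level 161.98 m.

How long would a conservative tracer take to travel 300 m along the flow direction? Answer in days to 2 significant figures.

22 days

Taking OW-A as reference: OW-B−OW-A = (30, 15, +0.47); OW-C−OW-A = (35, 15, +0.55).
Solve a·Δx + b·Δy = Δh: det = 30·15 − 35·15 = -75.
∂h/∂x = [(+0.47)·15 − (+0.55)·15] / -75 = +0.01600
∂h/∂y = [30·(+0.55) − 35·(+0.47)] / -75 = -0.0006667
|∇h| = √(0.01600² + -0.0006667²) = 0.01601
Seepage velocity v = K·i/n = 290.0 × 0.01601 / 0.34 = 13.66 m/day.
t = 300 / 13.66 = 21.96 days.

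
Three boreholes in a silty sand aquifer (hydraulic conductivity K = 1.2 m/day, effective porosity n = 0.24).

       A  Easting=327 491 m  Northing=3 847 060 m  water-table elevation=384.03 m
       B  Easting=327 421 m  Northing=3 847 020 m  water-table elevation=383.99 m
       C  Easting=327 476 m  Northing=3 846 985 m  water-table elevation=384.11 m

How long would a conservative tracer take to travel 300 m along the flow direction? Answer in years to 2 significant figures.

Taking A as reference: B−A = (-70, -40, -0.04); C−A = (-15, -75, +0.08).
Solve a·Δx + b·Δy = Δh: det = (-70)·(-75) − (-15)·(-40) = 4650.
∂h/∂x = [(-0.04)·(-75) − (+0.08)·(-40)] / 4650 = +0.001333
∂h/∂y = [(-70)·(+0.08) − (-15)·(-0.04)] / 4650 = -0.001333
|∇h| = √(0.001333² + -0.001333²) = 0.001885
Seepage velocity v = K·i/n = 1.2 × 0.001885 / 0.24 = 0.009425 m/day.
t = 300 / 0.009425 = 3.183e+04 days = 87.1 years.

87 years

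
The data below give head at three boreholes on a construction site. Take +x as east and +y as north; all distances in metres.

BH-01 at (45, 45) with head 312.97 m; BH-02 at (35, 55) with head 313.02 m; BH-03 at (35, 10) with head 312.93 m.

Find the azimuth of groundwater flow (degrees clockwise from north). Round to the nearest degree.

Taking BH-01 as reference: BH-02−BH-01 = (-10, 10, +0.05); BH-03−BH-01 = (-10, -35, -0.04).
Determinant of the coordinate differences = (-10)·(-35) − (-10)·10 = 450.
∂h/∂x = [(+0.05)·(-35) − (-0.04)·10] / 450 = -0.003000
∂h/∂y = [(-10)·(-0.04) − (-10)·(+0.05)] / 450 = +0.002000
Flow direction (−∇h) has components (+0.003000 E, -0.002000 N).
Azimuth = atan2(E, N) = atan2(+0.003000, -0.002000) = 123.7° ≈ 124°.

124°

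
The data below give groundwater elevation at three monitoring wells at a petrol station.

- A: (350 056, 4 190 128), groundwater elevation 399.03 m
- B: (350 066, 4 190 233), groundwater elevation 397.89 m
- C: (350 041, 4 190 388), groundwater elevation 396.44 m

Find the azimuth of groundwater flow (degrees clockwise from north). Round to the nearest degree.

With h = a·x + b·y + c and A as origin, the differences give:
  10·a + 105·b = -1.14
  (-15)·a + 260·b = -2.59
Eliminate b (×260 and ×105, subtract): 4175·a = -24.450 → a = ∂h/∂x = -0.005856
Back-substitute: b = ∂h/∂y = -0.01030.
Flow direction (−∇h) has components (+0.005856 E, +0.01030 N).
Azimuth = atan2(E, N) = atan2(+0.005856, +0.01030) = 29.6° ≈ 030°.

030°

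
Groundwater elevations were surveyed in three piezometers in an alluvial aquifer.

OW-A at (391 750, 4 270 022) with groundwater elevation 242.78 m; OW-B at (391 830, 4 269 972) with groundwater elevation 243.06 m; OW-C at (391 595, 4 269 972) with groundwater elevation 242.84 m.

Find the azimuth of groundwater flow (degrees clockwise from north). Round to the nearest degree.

Differences from OW-A: to OW-B (Δx, Δy, Δh) = (80, -50, +0.28); to OW-C = (-155, -50, +0.06).
Determinant of the coordinate differences = 80·(-50) − (-155)·(-50) = -11750.
∂h/∂x = [(+0.28)·(-50) − (+0.06)·(-50)] / -11750 = +0.0009362
∂h/∂y = [80·(+0.06) − (-155)·(+0.28)] / -11750 = -0.004102
Flow direction (−∇h) has components (-0.0009362 E, +0.004102 N).
Azimuth = atan2(E, N) = atan2(-0.0009362, +0.004102) = 347.1° ≈ 347°.

347°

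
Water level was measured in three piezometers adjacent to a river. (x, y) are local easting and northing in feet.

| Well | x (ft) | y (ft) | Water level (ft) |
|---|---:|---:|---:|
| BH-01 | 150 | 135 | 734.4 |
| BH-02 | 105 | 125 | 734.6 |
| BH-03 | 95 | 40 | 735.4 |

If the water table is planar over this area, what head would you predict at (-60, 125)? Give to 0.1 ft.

735.0 ft

Taking BH-01 as reference: BH-02−BH-01 = (-45, -10, +0.2); BH-03−BH-01 = (-55, -95, +1.0).
Solve a·Δx + b·Δy = Δh: det = (-45)·(-95) − (-55)·(-10) = 3725.
∂h/∂x = [(+0.2)·(-95) − (+1.0)·(-10)] / 3725 = -0.002416
∂h/∂y = [(-45)·(+1.0) − (-55)·(+0.2)] / 3725 = -0.009128
h(-60, 125) = 734.4 + (-0.002416)·(-210) + (-0.009128)·(-10) = 734.4 +0.507 +0.091 = 734.999 ft.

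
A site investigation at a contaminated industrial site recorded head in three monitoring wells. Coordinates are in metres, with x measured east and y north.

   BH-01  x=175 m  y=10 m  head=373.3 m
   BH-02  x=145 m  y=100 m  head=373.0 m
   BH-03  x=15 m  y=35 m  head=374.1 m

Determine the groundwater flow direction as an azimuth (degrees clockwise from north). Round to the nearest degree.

With h = a·x + b·y + c and BH-01 as origin, the differences give:
  (-30)·a + 90·b = -0.3
  (-160)·a + 25·b = +0.8
Eliminate b (×25 and ×90, subtract): 13650·a = -79.50 → a = ∂h/∂x = -0.005824
Back-substitute: b = ∂h/∂y = -0.005275.
Flow direction (−∇h) has components (+0.005824 E, +0.005275 N).
Azimuth = atan2(E, N) = atan2(+0.005824, +0.005275) = 47.8° ≈ 048°.

048°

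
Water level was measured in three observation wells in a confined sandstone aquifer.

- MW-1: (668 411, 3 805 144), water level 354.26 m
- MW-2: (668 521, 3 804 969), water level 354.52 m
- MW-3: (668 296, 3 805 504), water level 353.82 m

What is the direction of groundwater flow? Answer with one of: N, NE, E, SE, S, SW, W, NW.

Differences from MW-1: to MW-2 (Δx, Δy, Δh) = (110, -175, +0.26); to MW-3 = (-115, 360, -0.44).
Solve a·Δx + b·Δy = Δh: det = 110·360 − (-115)·(-175) = 19475.
∂h/∂x = [(+0.26)·360 − (-0.44)·(-175)] / 19475 = +0.0008524
∂h/∂y = [110·(-0.44) − (-115)·(+0.26)] / 19475 = -0.0009499
Flow = −∇h = (-0.0008524 east, +0.0009499 north), which points northwest.

NW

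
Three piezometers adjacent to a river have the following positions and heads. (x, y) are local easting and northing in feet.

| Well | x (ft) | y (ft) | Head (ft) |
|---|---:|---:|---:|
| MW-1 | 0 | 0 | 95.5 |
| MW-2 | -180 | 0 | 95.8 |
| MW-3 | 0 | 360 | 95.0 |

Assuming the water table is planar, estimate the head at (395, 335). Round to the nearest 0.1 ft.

∂h/∂x = (95.8 − 95.5) / (-180 − 0) = -0.001667
∂h/∂y = (95.0 − 95.5) / (360 − 0) = -0.001389
h(395, 335) = 95.5 + (-0.001667)·(395) + (-0.001389)·(335) = 95.5 -0.658 -0.465 = 94.376 ft.

94.4 ft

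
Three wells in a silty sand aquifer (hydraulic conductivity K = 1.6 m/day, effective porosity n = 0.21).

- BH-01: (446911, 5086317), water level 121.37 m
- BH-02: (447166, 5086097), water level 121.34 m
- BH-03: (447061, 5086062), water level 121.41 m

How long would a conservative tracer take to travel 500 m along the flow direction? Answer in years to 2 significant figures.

With h = a·x + b·y + c and BH-01 as origin, the differences give:
  255·a + (-220)·b = -0.03
  150·a + (-255)·b = +0.04
Eliminate b (×(-255) and ×(-220), subtract): -32025·a = 16.450 → a = ∂h/∂x = -0.0005137
Back-substitute: b = ∂h/∂y = -0.0004590.
|∇h| = √(-0.0005137² + -0.0004590²) = 0.0006889
Seepage velocity v = K·i/n = 1.6 × 0.0006889 / 0.21 = 0.005249 m/day.
t = 500 / 0.005249 = 9.526e+04 days = 261 years.

260 years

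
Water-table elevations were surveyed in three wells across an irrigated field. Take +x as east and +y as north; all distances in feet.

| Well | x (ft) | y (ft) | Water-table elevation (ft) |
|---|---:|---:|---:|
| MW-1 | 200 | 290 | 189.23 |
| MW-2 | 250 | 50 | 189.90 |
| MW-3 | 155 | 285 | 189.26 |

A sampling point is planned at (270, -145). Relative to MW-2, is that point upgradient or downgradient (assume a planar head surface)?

upgradient

With h = a·x + b·y + c and MW-1 as origin, the differences give:
  50·a + (-240)·b = +0.67
  (-45)·a + (-5)·b = +0.03
Eliminate b (×(-5) and ×(-240), subtract): -11050·a = 3.850 → a = ∂h/∂x = -0.0003484
Back-substitute: b = ∂h/∂y = -0.002864.
Head at (270, -145) = 189.23 + (-0.0003484)·(70) + (-0.002864)·(-435) = 190.45 ft.
That is higher than the 189.90 ft at MW-2, so the point is upgradient.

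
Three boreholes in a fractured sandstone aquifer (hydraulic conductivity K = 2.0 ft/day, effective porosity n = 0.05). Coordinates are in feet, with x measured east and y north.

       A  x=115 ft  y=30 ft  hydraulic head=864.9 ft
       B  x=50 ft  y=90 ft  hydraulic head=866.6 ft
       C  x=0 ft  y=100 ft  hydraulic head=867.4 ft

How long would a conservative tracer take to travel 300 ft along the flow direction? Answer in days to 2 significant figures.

Three-point gradient (reference A): Δ to B = (-65, 60, +1.7), Δ to C = (-115, 70, +2.5).
∂h/∂x = -0.01319, ∂h/∂y = +0.01404 (det = 2350).
|∇h| = √(-0.01319² + 0.01404²) = 0.01926
Seepage velocity v = K·i/n = 2.0 × 0.01926 / 0.05 = 0.7704 ft/day.
t = 300 / 0.7704 = 389.4 days.

390 days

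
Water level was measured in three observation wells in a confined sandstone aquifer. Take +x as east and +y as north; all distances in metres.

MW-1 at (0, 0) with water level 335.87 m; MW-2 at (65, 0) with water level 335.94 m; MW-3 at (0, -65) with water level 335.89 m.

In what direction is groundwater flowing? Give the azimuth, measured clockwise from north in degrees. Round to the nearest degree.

286°

∂h/∂x = (335.94 − 335.87) / (65 − 0) = +0.001077
∂h/∂y = (335.89 − 335.87) / (-65 − 0) = -0.0003077
Flow direction (−∇h) has components (-0.001077 E, +0.0003077 N).
Azimuth = atan2(E, N) = atan2(-0.001077, +0.0003077) = 285.9° ≈ 286°.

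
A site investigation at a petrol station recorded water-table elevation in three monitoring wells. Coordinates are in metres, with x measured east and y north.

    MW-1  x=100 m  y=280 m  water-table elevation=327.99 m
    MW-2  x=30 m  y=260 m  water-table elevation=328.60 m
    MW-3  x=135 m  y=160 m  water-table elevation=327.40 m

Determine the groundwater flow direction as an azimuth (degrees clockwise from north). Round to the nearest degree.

103°

Differences from MW-1: to MW-2 (Δx, Δy, Δh) = (-70, -20, +0.61); to MW-3 = (35, -120, -0.59).
Determinant of the coordinate differences = (-70)·(-120) − 35·(-20) = 9100.
∂h/∂x = [(+0.61)·(-120) − (-0.59)·(-20)] / 9100 = -0.009341
∂h/∂y = [(-70)·(-0.59) − 35·(+0.61)] / 9100 = +0.002192
Flow direction (−∇h) has components (+0.009341 E, -0.002192 N).
Azimuth = atan2(E, N) = atan2(+0.009341, -0.002192) = 103.2° ≈ 103°.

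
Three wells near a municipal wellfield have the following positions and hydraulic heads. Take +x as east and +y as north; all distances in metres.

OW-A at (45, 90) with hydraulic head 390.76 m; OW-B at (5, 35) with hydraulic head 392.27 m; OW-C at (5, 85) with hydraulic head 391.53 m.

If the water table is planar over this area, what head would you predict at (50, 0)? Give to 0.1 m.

Differences from OW-A: to OW-B (Δx, Δy, Δh) = (-40, -55, +1.51); to OW-C = (-40, -5, +0.77).
Solve a·Δx + b·Δy = Δh: det = (-40)·(-5) − (-40)·(-55) = -2000.
∂h/∂x = [(+1.51)·(-5) − (+0.77)·(-55)] / -2000 = -0.01740
∂h/∂y = [(-40)·(+0.77) − (-40)·(+1.51)] / -2000 = -0.01480
h(50, 0) = 390.76 + (-0.01740)·(5) + (-0.01480)·(-90) = 390.76 -0.087 +1.332 = 392.005 m.

392.0 m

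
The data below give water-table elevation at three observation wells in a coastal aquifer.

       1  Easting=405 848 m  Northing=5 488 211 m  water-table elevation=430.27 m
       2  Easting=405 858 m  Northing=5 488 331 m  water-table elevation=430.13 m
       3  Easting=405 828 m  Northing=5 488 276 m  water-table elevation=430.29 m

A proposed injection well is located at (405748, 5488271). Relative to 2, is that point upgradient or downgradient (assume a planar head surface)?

With h = a·x + b·y + c and 1 as origin, the differences give:
  10·a + 120·b = -0.14
  (-20)·a + 65·b = +0.02
Eliminate b (×65 and ×120, subtract): 3050·a = -11.500 → a = ∂h/∂x = -0.003770
Back-substitute: b = ∂h/∂y = -0.0008525.
Head at (405748, 5488271) = 430.27 + (-0.003770)·(-100) + (-0.0008525)·(60) = 430.60 m.
That is higher than the 430.13 m at 2, so the point is upgradient.

upgradient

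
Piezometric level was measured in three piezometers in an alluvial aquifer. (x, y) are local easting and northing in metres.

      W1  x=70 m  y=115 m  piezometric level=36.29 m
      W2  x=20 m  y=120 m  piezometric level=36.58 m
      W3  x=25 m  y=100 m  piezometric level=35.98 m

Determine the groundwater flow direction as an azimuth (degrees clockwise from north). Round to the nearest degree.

Taking W1 as reference: W2−W1 = (-50, 5, +0.29); W3−W1 = (-45, -15, -0.31).
Solve a·Δx + b·Δy = Δh: det = (-50)·(-15) − (-45)·5 = 975.
∂h/∂x = [(+0.29)·(-15) − (-0.31)·5] / 975 = -0.002872
∂h/∂y = [(-50)·(-0.31) − (-45)·(+0.29)] / 975 = +0.02928
Flow direction (−∇h) has components (+0.002872 E, -0.02928 N).
Azimuth = atan2(E, N) = atan2(+0.002872, -0.02928) = 174.4° ≈ 174°.

174°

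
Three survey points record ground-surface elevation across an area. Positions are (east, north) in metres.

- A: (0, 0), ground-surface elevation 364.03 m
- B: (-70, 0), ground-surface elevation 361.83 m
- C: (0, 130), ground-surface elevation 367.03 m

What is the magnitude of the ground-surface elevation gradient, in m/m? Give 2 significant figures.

0.039 m/m

∂z/∂x = (361.83 − 364.03) / (-70 − 0) = +0.03143
∂z/∂y = (367.03 − 364.03) / (130 − 0) = +0.02308
|∇f| = √(0.03143² + 0.02308²) = 0.03899 m/m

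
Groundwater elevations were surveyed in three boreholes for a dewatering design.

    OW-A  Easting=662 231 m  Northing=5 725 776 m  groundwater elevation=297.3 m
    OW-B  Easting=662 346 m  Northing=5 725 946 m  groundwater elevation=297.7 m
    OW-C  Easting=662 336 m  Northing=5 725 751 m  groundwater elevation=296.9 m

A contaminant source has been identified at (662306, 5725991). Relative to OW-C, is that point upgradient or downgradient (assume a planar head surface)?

upgradient

Differences from OW-A: to OW-B (Δx, Δy, Δh) = (115, 170, +0.4); to OW-C = (105, -25, -0.4).
Solve a·Δx + b·Δy = Δh: det = 115·(-25) − 105·170 = -20725.
∂h/∂x = [(+0.4)·(-25) − (-0.4)·170] / -20725 = -0.002799
∂h/∂y = [115·(-0.4) − 105·(+0.4)] / -20725 = +0.004246
Head at (662306, 5725991) = 297.3 + (-0.002799)·(75) + (+0.004246)·(215) = 298.00 m.
That is higher than the 296.9 m at OW-C, so the point is upgradient.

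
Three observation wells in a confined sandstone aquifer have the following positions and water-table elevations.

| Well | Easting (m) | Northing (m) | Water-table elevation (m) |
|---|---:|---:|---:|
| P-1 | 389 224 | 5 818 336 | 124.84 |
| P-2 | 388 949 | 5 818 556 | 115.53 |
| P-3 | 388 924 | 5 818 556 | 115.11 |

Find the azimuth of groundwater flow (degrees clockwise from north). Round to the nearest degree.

322°

With h = a·x + b·y + c and P-1 as origin, the differences give:
  (-275)·a + 220·b = -9.31
  (-300)·a + 220·b = -9.73
Eliminate b (×220 and ×220, subtract): 5500·a = 92.400 → a = ∂h/∂x = +0.01680
Back-substitute: b = ∂h/∂y = -0.02132.
Flow direction (−∇h) has components (-0.01680 E, +0.02132 N).
Azimuth = atan2(E, N) = atan2(-0.01680, +0.02132) = 321.8° ≈ 322°.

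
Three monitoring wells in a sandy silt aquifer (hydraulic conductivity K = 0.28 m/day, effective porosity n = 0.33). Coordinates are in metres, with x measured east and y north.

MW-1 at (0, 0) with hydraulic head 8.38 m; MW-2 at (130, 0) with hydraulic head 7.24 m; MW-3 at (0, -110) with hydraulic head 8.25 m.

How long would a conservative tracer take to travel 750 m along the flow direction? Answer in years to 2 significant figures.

∂h/∂x = (7.24 − 8.38) / (130 − 0) = -0.008769
∂h/∂y = (8.25 − 8.38) / (-110 − 0) = +0.001182
|∇h| = √(-0.008769² + 0.001182²) = 0.008848
Seepage velocity v = K·i/n = 0.28 × 0.008848 / 0.33 = 0.007507 m/day.
t = 750 / 0.007507 = 9.991e+04 days = 274 years.

270 years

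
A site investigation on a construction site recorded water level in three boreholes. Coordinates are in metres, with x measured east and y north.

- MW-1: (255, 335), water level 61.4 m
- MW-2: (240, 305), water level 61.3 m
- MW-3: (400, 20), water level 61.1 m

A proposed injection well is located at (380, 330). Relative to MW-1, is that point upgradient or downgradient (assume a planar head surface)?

upgradient

With h = a·x + b·y + c and MW-1 as origin, the differences give:
  (-15)·a + (-30)·b = -0.1
  145·a + (-315)·b = -0.3
Eliminate b (×(-315) and ×(-30), subtract): 9075·a = 22.50 → a = ∂h/∂x = +0.002479
Back-substitute: b = ∂h/∂y = +0.002094.
Head at (380, 330) = 61.4 + (+0.002479)·(125) + (+0.002094)·(-5) = 61.70 m.
That is higher than the 61.4 m at MW-1, so the point is upgradient.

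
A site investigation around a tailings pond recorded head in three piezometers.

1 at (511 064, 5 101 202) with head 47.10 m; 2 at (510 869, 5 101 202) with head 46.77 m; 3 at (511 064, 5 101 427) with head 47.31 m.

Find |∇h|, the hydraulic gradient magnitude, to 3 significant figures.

∂h/∂x = (46.77 − 47.10) / (510869 − 511064) = +0.001692
∂h/∂y = (47.31 − 47.10) / (5101427 − 5101202) = +0.0009333
|∇h| = √(0.001692² + 0.0009333²) = 0.001932

0.00193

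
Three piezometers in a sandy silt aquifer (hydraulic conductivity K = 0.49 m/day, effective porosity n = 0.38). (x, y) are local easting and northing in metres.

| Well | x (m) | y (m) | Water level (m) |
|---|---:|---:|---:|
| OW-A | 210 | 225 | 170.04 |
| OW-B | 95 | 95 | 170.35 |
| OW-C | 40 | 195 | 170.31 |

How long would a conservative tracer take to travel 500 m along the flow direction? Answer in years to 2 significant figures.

590 years

Differences from OW-A: to OW-B (Δx, Δy, Δh) = (-115, -130, +0.31); to OW-C = (-170, -30, +0.27).
Solve a·Δx + b·Δy = Δh: det = (-115)·(-30) − (-170)·(-130) = -18650.
∂h/∂x = [(+0.31)·(-30) − (+0.27)·(-130)] / -18650 = -0.001383
∂h/∂y = [(-115)·(+0.27) − (-170)·(+0.31)] / -18650 = -0.001161
|∇h| = √(-0.001383² + -0.001161²) = 0.001806
Seepage velocity v = K·i/n = 0.49 × 0.001806 / 0.38 = 0.002329 m/day.
t = 500 / 0.002329 = 2.147e+05 days = 588 years.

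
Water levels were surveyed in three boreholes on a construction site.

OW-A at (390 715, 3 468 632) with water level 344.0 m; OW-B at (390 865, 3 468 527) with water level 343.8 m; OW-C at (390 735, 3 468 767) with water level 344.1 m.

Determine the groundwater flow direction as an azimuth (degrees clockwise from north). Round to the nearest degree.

Three-point gradient (reference OW-A): Δ to OW-B = (150, -105, -0.2), Δ to OW-C = (20, 135, +0.1).
∂h/∂x = -0.0007383, ∂h/∂y = +0.0008501 (det = 22350).
Flow direction (−∇h) has components (+0.0007383 E, -0.0008501 N).
Azimuth = atan2(E, N) = atan2(+0.0007383, -0.0008501) = 139.0° ≈ 139°.

139°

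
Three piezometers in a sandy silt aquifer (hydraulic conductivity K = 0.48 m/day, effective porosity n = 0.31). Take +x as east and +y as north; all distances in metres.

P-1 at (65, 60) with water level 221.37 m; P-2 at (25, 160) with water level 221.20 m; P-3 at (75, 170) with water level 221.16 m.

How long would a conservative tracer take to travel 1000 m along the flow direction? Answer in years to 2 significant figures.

Three-point gradient (reference P-1): Δ to P-2 = (-40, 100, -0.17), Δ to P-3 = (10, 110, -0.21).
∂h/∂x = -0.0004259, ∂h/∂y = -0.001870 (det = -5400).
|∇h| = √(-0.0004259² + -0.001870²) = 0.001918
Seepage velocity v = K·i/n = 0.48 × 0.001918 / 0.31 = 0.00297 m/day.
t = 1000 / 0.00297 = 3.367e+05 days = 922 years.

920 years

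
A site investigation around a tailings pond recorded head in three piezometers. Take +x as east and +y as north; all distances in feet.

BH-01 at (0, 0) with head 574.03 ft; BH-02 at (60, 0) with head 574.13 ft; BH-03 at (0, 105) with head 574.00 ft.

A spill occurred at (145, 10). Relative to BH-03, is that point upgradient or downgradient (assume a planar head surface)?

upgradient

∂h/∂x = (574.13 − 574.03) / (60 − 0) = +0.001667
∂h/∂y = (574.00 − 574.03) / (105 − 0) = -0.0002857
Head at (145, 10) = 574.03 + (+0.001667)·(145) + (-0.0002857)·(10) = 574.27 ft.
That is higher than the 574.00 ft at BH-03, so the point is upgradient.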